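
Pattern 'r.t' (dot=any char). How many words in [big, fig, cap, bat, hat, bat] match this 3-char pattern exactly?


Pattern 'r.t' means: starts with 'r', any single char, ends with 't'.
Checking each word (must be exactly 3 chars):
  'big' (len=3): no
  'fig' (len=3): no
  'cap' (len=3): no
  'bat' (len=3): no
  'hat' (len=3): no
  'bat' (len=3): no
Matching words: []
Total: 0

0


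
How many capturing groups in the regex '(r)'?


To count capturing groups, count each '(' that starts a group.
Pattern: '(r)'
Walking through the pattern:
  Position 0: '(' -> group #1
Total capturing groups: 1

1


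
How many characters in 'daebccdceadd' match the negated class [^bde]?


Negated class [^bde] matches any char NOT in {b, d, e}
Scanning 'daebccdceadd':
  pos 0: 'd' -> no (excluded)
  pos 1: 'a' -> MATCH
  pos 2: 'e' -> no (excluded)
  pos 3: 'b' -> no (excluded)
  pos 4: 'c' -> MATCH
  pos 5: 'c' -> MATCH
  pos 6: 'd' -> no (excluded)
  pos 7: 'c' -> MATCH
  pos 8: 'e' -> no (excluded)
  pos 9: 'a' -> MATCH
  pos 10: 'd' -> no (excluded)
  pos 11: 'd' -> no (excluded)
Total matches: 5

5


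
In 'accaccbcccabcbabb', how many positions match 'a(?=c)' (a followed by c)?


Lookahead 'a(?=c)' matches 'a' only when followed by 'c'.
String: 'accaccbcccabcbabb'
Checking each position where char is 'a':
  pos 0: 'a' -> MATCH (next='c')
  pos 3: 'a' -> MATCH (next='c')
  pos 10: 'a' -> no (next='b')
  pos 14: 'a' -> no (next='b')
Matching positions: [0, 3]
Count: 2

2


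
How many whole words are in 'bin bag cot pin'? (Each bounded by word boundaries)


Word boundaries (\b) mark the start/end of each word.
Text: 'bin bag cot pin'
Splitting by whitespace:
  Word 1: 'bin'
  Word 2: 'bag'
  Word 3: 'cot'
  Word 4: 'pin'
Total whole words: 4

4


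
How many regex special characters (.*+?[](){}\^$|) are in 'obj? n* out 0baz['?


Regex special characters are: . * + ? [ ] ( ) { } \ ^ $ |
Scanning 'obj? n* out 0baz[':
  pos 3: '?' -> SPECIAL
  pos 6: '*' -> SPECIAL
  pos 16: '[' -> SPECIAL
Special chars found: ['?', '*', '[']
Total: 3

3


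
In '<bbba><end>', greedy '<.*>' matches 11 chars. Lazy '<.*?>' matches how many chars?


Greedy '<.*>' tries to match as MUCH as possible.
Lazy '<.*?>' tries to match as LITTLE as possible.

String: '<bbba><end>'
Greedy '<.*>' starts at first '<' and extends to the LAST '>': '<bbba><end>' (11 chars)
Lazy '<.*?>' starts at first '<' and stops at the FIRST '>': '<bbba>' (6 chars)

6


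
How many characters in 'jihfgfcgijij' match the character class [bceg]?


Character class [bceg] matches any of: {b, c, e, g}
Scanning string 'jihfgfcgijij' character by character:
  pos 0: 'j' -> no
  pos 1: 'i' -> no
  pos 2: 'h' -> no
  pos 3: 'f' -> no
  pos 4: 'g' -> MATCH
  pos 5: 'f' -> no
  pos 6: 'c' -> MATCH
  pos 7: 'g' -> MATCH
  pos 8: 'i' -> no
  pos 9: 'j' -> no
  pos 10: 'i' -> no
  pos 11: 'j' -> no
Total matches: 3

3


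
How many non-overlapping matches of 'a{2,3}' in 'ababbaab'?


Pattern 'a{2,3}' matches between 2 and 3 consecutive a's (greedy).
String: 'ababbaab'
Finding runs of a's and applying greedy matching:
  Run at pos 0: 'a' (length 1)
  Run at pos 2: 'a' (length 1)
  Run at pos 5: 'aa' (length 2)
Matches: ['aa']
Count: 1

1


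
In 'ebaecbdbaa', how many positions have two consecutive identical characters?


Looking for consecutive identical characters in 'ebaecbdbaa':
  pos 0-1: 'e' vs 'b' -> different
  pos 1-2: 'b' vs 'a' -> different
  pos 2-3: 'a' vs 'e' -> different
  pos 3-4: 'e' vs 'c' -> different
  pos 4-5: 'c' vs 'b' -> different
  pos 5-6: 'b' vs 'd' -> different
  pos 6-7: 'd' vs 'b' -> different
  pos 7-8: 'b' vs 'a' -> different
  pos 8-9: 'a' vs 'a' -> MATCH ('aa')
Consecutive identical pairs: ['aa']
Count: 1

1


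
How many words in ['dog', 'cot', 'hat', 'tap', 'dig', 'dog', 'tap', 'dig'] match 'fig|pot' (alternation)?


Alternation 'fig|pot' matches either 'fig' or 'pot'.
Checking each word:
  'dog' -> no
  'cot' -> no
  'hat' -> no
  'tap' -> no
  'dig' -> no
  'dog' -> no
  'tap' -> no
  'dig' -> no
Matches: []
Count: 0

0


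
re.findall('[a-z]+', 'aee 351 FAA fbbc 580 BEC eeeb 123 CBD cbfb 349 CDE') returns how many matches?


Pattern '[a-z]+' finds one or more lowercase letters.
Text: 'aee 351 FAA fbbc 580 BEC eeeb 123 CBD cbfb 349 CDE'
Scanning for matches:
  Match 1: 'aee'
  Match 2: 'fbbc'
  Match 3: 'eeeb'
  Match 4: 'cbfb'
Total matches: 4

4


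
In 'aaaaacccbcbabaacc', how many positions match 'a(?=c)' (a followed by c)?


Lookahead 'a(?=c)' matches 'a' only when followed by 'c'.
String: 'aaaaacccbcbabaacc'
Checking each position where char is 'a':
  pos 0: 'a' -> no (next='a')
  pos 1: 'a' -> no (next='a')
  pos 2: 'a' -> no (next='a')
  pos 3: 'a' -> no (next='a')
  pos 4: 'a' -> MATCH (next='c')
  pos 11: 'a' -> no (next='b')
  pos 13: 'a' -> no (next='a')
  pos 14: 'a' -> MATCH (next='c')
Matching positions: [4, 14]
Count: 2

2


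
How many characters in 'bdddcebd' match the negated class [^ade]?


Negated class [^ade] matches any char NOT in {a, d, e}
Scanning 'bdddcebd':
  pos 0: 'b' -> MATCH
  pos 1: 'd' -> no (excluded)
  pos 2: 'd' -> no (excluded)
  pos 3: 'd' -> no (excluded)
  pos 4: 'c' -> MATCH
  pos 5: 'e' -> no (excluded)
  pos 6: 'b' -> MATCH
  pos 7: 'd' -> no (excluded)
Total matches: 3

3


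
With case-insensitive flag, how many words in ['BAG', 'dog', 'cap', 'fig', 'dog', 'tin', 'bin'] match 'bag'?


Case-insensitive matching: compare each word's lowercase form to 'bag'.
  'BAG' -> lower='bag' -> MATCH
  'dog' -> lower='dog' -> no
  'cap' -> lower='cap' -> no
  'fig' -> lower='fig' -> no
  'dog' -> lower='dog' -> no
  'tin' -> lower='tin' -> no
  'bin' -> lower='bin' -> no
Matches: ['BAG']
Count: 1

1


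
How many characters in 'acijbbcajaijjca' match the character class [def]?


Character class [def] matches any of: {d, e, f}
Scanning string 'acijbbcajaijjca' character by character:
  pos 0: 'a' -> no
  pos 1: 'c' -> no
  pos 2: 'i' -> no
  pos 3: 'j' -> no
  pos 4: 'b' -> no
  pos 5: 'b' -> no
  pos 6: 'c' -> no
  pos 7: 'a' -> no
  pos 8: 'j' -> no
  pos 9: 'a' -> no
  pos 10: 'i' -> no
  pos 11: 'j' -> no
  pos 12: 'j' -> no
  pos 13: 'c' -> no
  pos 14: 'a' -> no
Total matches: 0

0


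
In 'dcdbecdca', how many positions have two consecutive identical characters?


Looking for consecutive identical characters in 'dcdbecdca':
  pos 0-1: 'd' vs 'c' -> different
  pos 1-2: 'c' vs 'd' -> different
  pos 2-3: 'd' vs 'b' -> different
  pos 3-4: 'b' vs 'e' -> different
  pos 4-5: 'e' vs 'c' -> different
  pos 5-6: 'c' vs 'd' -> different
  pos 6-7: 'd' vs 'c' -> different
  pos 7-8: 'c' vs 'a' -> different
Consecutive identical pairs: []
Count: 0

0


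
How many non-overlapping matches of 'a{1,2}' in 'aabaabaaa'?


Pattern 'a{1,2}' matches between 1 and 2 consecutive a's (greedy).
String: 'aabaabaaa'
Finding runs of a's and applying greedy matching:
  Run at pos 0: 'aa' (length 2)
  Run at pos 3: 'aa' (length 2)
  Run at pos 6: 'aaa' (length 3)
Matches: ['aa', 'aa', 'aa', 'a']
Count: 4

4


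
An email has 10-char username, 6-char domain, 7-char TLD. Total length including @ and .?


An email address has format: username@domain.tld
Username length: 10
'@' character: 1
Domain length: 6
'.' character: 1
TLD length: 7
Total = 10 + 1 + 6 + 1 + 7 = 25

25


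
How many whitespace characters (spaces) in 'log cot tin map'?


\s matches whitespace characters (spaces, tabs, etc.).
Text: 'log cot tin map'
This text has 4 words separated by spaces.
Number of spaces = number of words - 1 = 4 - 1 = 3

3


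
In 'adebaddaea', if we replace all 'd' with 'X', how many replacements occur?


re.sub('d', 'X', text) replaces every occurrence of 'd' with 'X'.
Text: 'adebaddaea'
Scanning for 'd':
  pos 1: 'd' -> replacement #1
  pos 5: 'd' -> replacement #2
  pos 6: 'd' -> replacement #3
Total replacements: 3

3


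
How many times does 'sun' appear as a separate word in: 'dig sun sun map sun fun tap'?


Scanning each word for exact match 'sun':
  Word 1: 'dig' -> no
  Word 2: 'sun' -> MATCH
  Word 3: 'sun' -> MATCH
  Word 4: 'map' -> no
  Word 5: 'sun' -> MATCH
  Word 6: 'fun' -> no
  Word 7: 'tap' -> no
Total matches: 3

3


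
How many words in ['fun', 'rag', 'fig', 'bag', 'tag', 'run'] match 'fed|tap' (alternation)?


Alternation 'fed|tap' matches either 'fed' or 'tap'.
Checking each word:
  'fun' -> no
  'rag' -> no
  'fig' -> no
  'bag' -> no
  'tag' -> no
  'run' -> no
Matches: []
Count: 0

0


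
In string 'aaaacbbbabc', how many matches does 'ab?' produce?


Pattern 'ab?' matches 'a' optionally followed by 'b'.
String: 'aaaacbbbabc'
Scanning left to right for 'a' then checking next char:
  Match 1: 'a' (a not followed by b)
  Match 2: 'a' (a not followed by b)
  Match 3: 'a' (a not followed by b)
  Match 4: 'a' (a not followed by b)
  Match 5: 'ab' (a followed by b)
Total matches: 5

5


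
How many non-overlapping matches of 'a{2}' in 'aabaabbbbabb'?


Pattern 'a{2}' matches exactly 2 consecutive a's (greedy, non-overlapping).
String: 'aabaabbbbabb'
Scanning for runs of a's:
  Run at pos 0: 'aa' (length 2) -> 1 match(es)
  Run at pos 3: 'aa' (length 2) -> 1 match(es)
  Run at pos 9: 'a' (length 1) -> 0 match(es)
Matches found: ['aa', 'aa']
Total: 2

2


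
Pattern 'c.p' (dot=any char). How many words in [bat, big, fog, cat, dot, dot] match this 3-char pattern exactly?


Pattern 'c.p' means: starts with 'c', any single char, ends with 'p'.
Checking each word (must be exactly 3 chars):
  'bat' (len=3): no
  'big' (len=3): no
  'fog' (len=3): no
  'cat' (len=3): no
  'dot' (len=3): no
  'dot' (len=3): no
Matching words: []
Total: 0

0


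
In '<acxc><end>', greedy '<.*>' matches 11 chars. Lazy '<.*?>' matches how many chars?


Greedy '<.*>' tries to match as MUCH as possible.
Lazy '<.*?>' tries to match as LITTLE as possible.

String: '<acxc><end>'
Greedy '<.*>' starts at first '<' and extends to the LAST '>': '<acxc><end>' (11 chars)
Lazy '<.*?>' starts at first '<' and stops at the FIRST '>': '<acxc>' (6 chars)

6


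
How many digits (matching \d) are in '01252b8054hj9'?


\d matches any digit 0-9.
Scanning '01252b8054hj9':
  pos 0: '0' -> DIGIT
  pos 1: '1' -> DIGIT
  pos 2: '2' -> DIGIT
  pos 3: '5' -> DIGIT
  pos 4: '2' -> DIGIT
  pos 6: '8' -> DIGIT
  pos 7: '0' -> DIGIT
  pos 8: '5' -> DIGIT
  pos 9: '4' -> DIGIT
  pos 12: '9' -> DIGIT
Digits found: ['0', '1', '2', '5', '2', '8', '0', '5', '4', '9']
Total: 10

10


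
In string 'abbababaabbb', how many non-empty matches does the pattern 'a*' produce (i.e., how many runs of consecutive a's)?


Pattern 'a*' matches zero or more a's. We want non-empty runs of consecutive a's.
String: 'abbababaabbb'
Walking through the string to find runs of a's:
  Run 1: positions 0-0 -> 'a'
  Run 2: positions 3-3 -> 'a'
  Run 3: positions 5-5 -> 'a'
  Run 4: positions 7-8 -> 'aa'
Non-empty runs found: ['a', 'a', 'a', 'aa']
Count: 4

4


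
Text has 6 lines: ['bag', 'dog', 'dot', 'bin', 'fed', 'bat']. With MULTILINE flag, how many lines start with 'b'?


With MULTILINE flag, ^ matches the start of each line.
Lines: ['bag', 'dog', 'dot', 'bin', 'fed', 'bat']
Checking which lines start with 'b':
  Line 1: 'bag' -> MATCH
  Line 2: 'dog' -> no
  Line 3: 'dot' -> no
  Line 4: 'bin' -> MATCH
  Line 5: 'fed' -> no
  Line 6: 'bat' -> MATCH
Matching lines: ['bag', 'bin', 'bat']
Count: 3

3


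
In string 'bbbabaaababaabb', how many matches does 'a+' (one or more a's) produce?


Pattern 'a+' matches one or more consecutive a's.
String: 'bbbabaaababaabb'
Scanning for runs of a:
  Match 1: 'a' (length 1)
  Match 2: 'aaa' (length 3)
  Match 3: 'a' (length 1)
  Match 4: 'aa' (length 2)
Total matches: 4

4


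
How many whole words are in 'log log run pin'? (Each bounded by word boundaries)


Word boundaries (\b) mark the start/end of each word.
Text: 'log log run pin'
Splitting by whitespace:
  Word 1: 'log'
  Word 2: 'log'
  Word 3: 'run'
  Word 4: 'pin'
Total whole words: 4

4


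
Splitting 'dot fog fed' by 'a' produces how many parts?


Splitting by 'a' breaks the string at each occurrence of the separator.
Text: 'dot fog fed'
Parts after split:
  Part 1: 'dot fog fed'
Total parts: 1

1


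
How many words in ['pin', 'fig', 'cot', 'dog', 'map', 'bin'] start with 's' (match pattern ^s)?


Pattern ^s anchors to start of word. Check which words begin with 's':
  'pin' -> no
  'fig' -> no
  'cot' -> no
  'dog' -> no
  'map' -> no
  'bin' -> no
Matching words: []
Count: 0

0


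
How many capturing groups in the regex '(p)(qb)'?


To count capturing groups, count each '(' that starts a group.
Pattern: '(p)(qb)'
Walking through the pattern:
  Position 0: '(' -> group #1
  Position 3: '(' -> group #2
Total capturing groups: 2

2


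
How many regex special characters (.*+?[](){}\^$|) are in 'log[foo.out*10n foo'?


Regex special characters are: . * + ? [ ] ( ) { } \ ^ $ |
Scanning 'log[foo.out*10n foo':
  pos 3: '[' -> SPECIAL
  pos 7: '.' -> SPECIAL
  pos 11: '*' -> SPECIAL
Special chars found: ['[', '.', '*']
Total: 3

3


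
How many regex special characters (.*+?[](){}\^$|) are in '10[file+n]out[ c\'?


Regex special characters are: . * + ? [ ] ( ) { } \ ^ $ |
Scanning '10[file+n]out[ c\':
  pos 2: '[' -> SPECIAL
  pos 7: '+' -> SPECIAL
  pos 9: ']' -> SPECIAL
  pos 13: '[' -> SPECIAL
  pos 16: '\' -> SPECIAL
Special chars found: ['[', '+', ']', '[', '\\']
Total: 5

5


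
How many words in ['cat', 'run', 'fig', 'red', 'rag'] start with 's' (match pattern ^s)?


Pattern ^s anchors to start of word. Check which words begin with 's':
  'cat' -> no
  'run' -> no
  'fig' -> no
  'red' -> no
  'rag' -> no
Matching words: []
Count: 0

0


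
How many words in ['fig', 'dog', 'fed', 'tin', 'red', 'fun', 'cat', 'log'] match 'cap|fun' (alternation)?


Alternation 'cap|fun' matches either 'cap' or 'fun'.
Checking each word:
  'fig' -> no
  'dog' -> no
  'fed' -> no
  'tin' -> no
  'red' -> no
  'fun' -> MATCH
  'cat' -> no
  'log' -> no
Matches: ['fun']
Count: 1

1


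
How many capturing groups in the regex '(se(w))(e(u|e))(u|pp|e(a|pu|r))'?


To count capturing groups, count each '(' that starts a group.
Pattern: '(se(w))(e(u|e))(u|pp|e(a|pu|r))'
Walking through the pattern:
  Position 0: '(' -> group #1
  Position 3: '(' -> group #2
  Position 7: '(' -> group #3
  Position 9: '(' -> group #4
  Position 15: '(' -> group #5
  Position 22: '(' -> group #6
Total capturing groups: 6

6


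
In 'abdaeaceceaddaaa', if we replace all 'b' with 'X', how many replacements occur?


re.sub('b', 'X', text) replaces every occurrence of 'b' with 'X'.
Text: 'abdaeaceceaddaaa'
Scanning for 'b':
  pos 1: 'b' -> replacement #1
Total replacements: 1

1


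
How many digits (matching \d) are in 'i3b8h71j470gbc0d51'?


\d matches any digit 0-9.
Scanning 'i3b8h71j470gbc0d51':
  pos 1: '3' -> DIGIT
  pos 3: '8' -> DIGIT
  pos 5: '7' -> DIGIT
  pos 6: '1' -> DIGIT
  pos 8: '4' -> DIGIT
  pos 9: '7' -> DIGIT
  pos 10: '0' -> DIGIT
  pos 14: '0' -> DIGIT
  pos 16: '5' -> DIGIT
  pos 17: '1' -> DIGIT
Digits found: ['3', '8', '7', '1', '4', '7', '0', '0', '5', '1']
Total: 10

10


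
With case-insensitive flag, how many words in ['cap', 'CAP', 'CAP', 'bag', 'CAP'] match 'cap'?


Case-insensitive matching: compare each word's lowercase form to 'cap'.
  'cap' -> lower='cap' -> MATCH
  'CAP' -> lower='cap' -> MATCH
  'CAP' -> lower='cap' -> MATCH
  'bag' -> lower='bag' -> no
  'CAP' -> lower='cap' -> MATCH
Matches: ['cap', 'CAP', 'CAP', 'CAP']
Count: 4

4


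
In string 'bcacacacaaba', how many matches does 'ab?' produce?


Pattern 'ab?' matches 'a' optionally followed by 'b'.
String: 'bcacacacaaba'
Scanning left to right for 'a' then checking next char:
  Match 1: 'a' (a not followed by b)
  Match 2: 'a' (a not followed by b)
  Match 3: 'a' (a not followed by b)
  Match 4: 'a' (a not followed by b)
  Match 5: 'ab' (a followed by b)
  Match 6: 'a' (a not followed by b)
Total matches: 6

6


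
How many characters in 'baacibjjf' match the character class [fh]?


Character class [fh] matches any of: {f, h}
Scanning string 'baacibjjf' character by character:
  pos 0: 'b' -> no
  pos 1: 'a' -> no
  pos 2: 'a' -> no
  pos 3: 'c' -> no
  pos 4: 'i' -> no
  pos 5: 'b' -> no
  pos 6: 'j' -> no
  pos 7: 'j' -> no
  pos 8: 'f' -> MATCH
Total matches: 1

1


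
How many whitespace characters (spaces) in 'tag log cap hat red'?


\s matches whitespace characters (spaces, tabs, etc.).
Text: 'tag log cap hat red'
This text has 5 words separated by spaces.
Number of spaces = number of words - 1 = 5 - 1 = 4

4


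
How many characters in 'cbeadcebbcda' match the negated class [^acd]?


Negated class [^acd] matches any char NOT in {a, c, d}
Scanning 'cbeadcebbcda':
  pos 0: 'c' -> no (excluded)
  pos 1: 'b' -> MATCH
  pos 2: 'e' -> MATCH
  pos 3: 'a' -> no (excluded)
  pos 4: 'd' -> no (excluded)
  pos 5: 'c' -> no (excluded)
  pos 6: 'e' -> MATCH
  pos 7: 'b' -> MATCH
  pos 8: 'b' -> MATCH
  pos 9: 'c' -> no (excluded)
  pos 10: 'd' -> no (excluded)
  pos 11: 'a' -> no (excluded)
Total matches: 5

5


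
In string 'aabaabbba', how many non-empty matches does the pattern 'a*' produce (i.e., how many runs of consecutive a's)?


Pattern 'a*' matches zero or more a's. We want non-empty runs of consecutive a's.
String: 'aabaabbba'
Walking through the string to find runs of a's:
  Run 1: positions 0-1 -> 'aa'
  Run 2: positions 3-4 -> 'aa'
  Run 3: positions 8-8 -> 'a'
Non-empty runs found: ['aa', 'aa', 'a']
Count: 3

3


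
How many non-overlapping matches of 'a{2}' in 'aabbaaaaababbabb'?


Pattern 'a{2}' matches exactly 2 consecutive a's (greedy, non-overlapping).
String: 'aabbaaaaababbabb'
Scanning for runs of a's:
  Run at pos 0: 'aa' (length 2) -> 1 match(es)
  Run at pos 4: 'aaaaa' (length 5) -> 2 match(es)
  Run at pos 10: 'a' (length 1) -> 0 match(es)
  Run at pos 13: 'a' (length 1) -> 0 match(es)
Matches found: ['aa', 'aa', 'aa']
Total: 3

3


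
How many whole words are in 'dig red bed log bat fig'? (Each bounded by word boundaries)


Word boundaries (\b) mark the start/end of each word.
Text: 'dig red bed log bat fig'
Splitting by whitespace:
  Word 1: 'dig'
  Word 2: 'red'
  Word 3: 'bed'
  Word 4: 'log'
  Word 5: 'bat'
  Word 6: 'fig'
Total whole words: 6

6


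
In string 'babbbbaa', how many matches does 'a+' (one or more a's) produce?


Pattern 'a+' matches one or more consecutive a's.
String: 'babbbbaa'
Scanning for runs of a:
  Match 1: 'a' (length 1)
  Match 2: 'aa' (length 2)
Total matches: 2

2


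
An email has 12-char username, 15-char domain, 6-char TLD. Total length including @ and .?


An email address has format: username@domain.tld
Username length: 12
'@' character: 1
Domain length: 15
'.' character: 1
TLD length: 6
Total = 12 + 1 + 15 + 1 + 6 = 35

35


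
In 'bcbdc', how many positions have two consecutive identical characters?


Looking for consecutive identical characters in 'bcbdc':
  pos 0-1: 'b' vs 'c' -> different
  pos 1-2: 'c' vs 'b' -> different
  pos 2-3: 'b' vs 'd' -> different
  pos 3-4: 'd' vs 'c' -> different
Consecutive identical pairs: []
Count: 0

0


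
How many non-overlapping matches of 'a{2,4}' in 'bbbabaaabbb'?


Pattern 'a{2,4}' matches between 2 and 4 consecutive a's (greedy).
String: 'bbbabaaabbb'
Finding runs of a's and applying greedy matching:
  Run at pos 3: 'a' (length 1)
  Run at pos 5: 'aaa' (length 3)
Matches: ['aaa']
Count: 1

1


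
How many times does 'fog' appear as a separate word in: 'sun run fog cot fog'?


Scanning each word for exact match 'fog':
  Word 1: 'sun' -> no
  Word 2: 'run' -> no
  Word 3: 'fog' -> MATCH
  Word 4: 'cot' -> no
  Word 5: 'fog' -> MATCH
Total matches: 2

2


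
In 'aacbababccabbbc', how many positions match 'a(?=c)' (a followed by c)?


Lookahead 'a(?=c)' matches 'a' only when followed by 'c'.
String: 'aacbababccabbbc'
Checking each position where char is 'a':
  pos 0: 'a' -> no (next='a')
  pos 1: 'a' -> MATCH (next='c')
  pos 4: 'a' -> no (next='b')
  pos 6: 'a' -> no (next='b')
  pos 10: 'a' -> no (next='b')
Matching positions: [1]
Count: 1

1


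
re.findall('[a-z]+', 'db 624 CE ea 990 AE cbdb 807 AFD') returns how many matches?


Pattern '[a-z]+' finds one or more lowercase letters.
Text: 'db 624 CE ea 990 AE cbdb 807 AFD'
Scanning for matches:
  Match 1: 'db'
  Match 2: 'ea'
  Match 3: 'cbdb'
Total matches: 3

3


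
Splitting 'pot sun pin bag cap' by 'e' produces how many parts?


Splitting by 'e' breaks the string at each occurrence of the separator.
Text: 'pot sun pin bag cap'
Parts after split:
  Part 1: 'pot sun pin bag cap'
Total parts: 1

1


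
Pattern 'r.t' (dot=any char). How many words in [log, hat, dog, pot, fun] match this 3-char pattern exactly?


Pattern 'r.t' means: starts with 'r', any single char, ends with 't'.
Checking each word (must be exactly 3 chars):
  'log' (len=3): no
  'hat' (len=3): no
  'dog' (len=3): no
  'pot' (len=3): no
  'fun' (len=3): no
Matching words: []
Total: 0

0


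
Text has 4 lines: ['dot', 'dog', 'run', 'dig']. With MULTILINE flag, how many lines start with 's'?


With MULTILINE flag, ^ matches the start of each line.
Lines: ['dot', 'dog', 'run', 'dig']
Checking which lines start with 's':
  Line 1: 'dot' -> no
  Line 2: 'dog' -> no
  Line 3: 'run' -> no
  Line 4: 'dig' -> no
Matching lines: []
Count: 0

0


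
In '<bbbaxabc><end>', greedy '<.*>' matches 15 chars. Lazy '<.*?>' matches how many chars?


Greedy '<.*>' tries to match as MUCH as possible.
Lazy '<.*?>' tries to match as LITTLE as possible.

String: '<bbbaxabc><end>'
Greedy '<.*>' starts at first '<' and extends to the LAST '>': '<bbbaxabc><end>' (15 chars)
Lazy '<.*?>' starts at first '<' and stops at the FIRST '>': '<bbbaxabc>' (10 chars)

10


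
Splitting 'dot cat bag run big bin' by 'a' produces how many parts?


Splitting by 'a' breaks the string at each occurrence of the separator.
Text: 'dot cat bag run big bin'
Parts after split:
  Part 1: 'dot c'
  Part 2: 't b'
  Part 3: 'g run big bin'
Total parts: 3

3


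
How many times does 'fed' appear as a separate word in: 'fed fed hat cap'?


Scanning each word for exact match 'fed':
  Word 1: 'fed' -> MATCH
  Word 2: 'fed' -> MATCH
  Word 3: 'hat' -> no
  Word 4: 'cap' -> no
Total matches: 2

2


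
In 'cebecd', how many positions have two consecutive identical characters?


Looking for consecutive identical characters in 'cebecd':
  pos 0-1: 'c' vs 'e' -> different
  pos 1-2: 'e' vs 'b' -> different
  pos 2-3: 'b' vs 'e' -> different
  pos 3-4: 'e' vs 'c' -> different
  pos 4-5: 'c' vs 'd' -> different
Consecutive identical pairs: []
Count: 0

0


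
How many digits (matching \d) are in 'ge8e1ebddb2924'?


\d matches any digit 0-9.
Scanning 'ge8e1ebddb2924':
  pos 2: '8' -> DIGIT
  pos 4: '1' -> DIGIT
  pos 10: '2' -> DIGIT
  pos 11: '9' -> DIGIT
  pos 12: '2' -> DIGIT
  pos 13: '4' -> DIGIT
Digits found: ['8', '1', '2', '9', '2', '4']
Total: 6

6


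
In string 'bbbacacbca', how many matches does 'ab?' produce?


Pattern 'ab?' matches 'a' optionally followed by 'b'.
String: 'bbbacacbca'
Scanning left to right for 'a' then checking next char:
  Match 1: 'a' (a not followed by b)
  Match 2: 'a' (a not followed by b)
  Match 3: 'a' (a not followed by b)
Total matches: 3

3


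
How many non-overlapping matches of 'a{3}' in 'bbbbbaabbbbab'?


Pattern 'a{3}' matches exactly 3 consecutive a's (greedy, non-overlapping).
String: 'bbbbbaabbbbab'
Scanning for runs of a's:
  Run at pos 5: 'aa' (length 2) -> 0 match(es)
  Run at pos 11: 'a' (length 1) -> 0 match(es)
Matches found: []
Total: 0

0


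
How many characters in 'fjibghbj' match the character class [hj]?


Character class [hj] matches any of: {h, j}
Scanning string 'fjibghbj' character by character:
  pos 0: 'f' -> no
  pos 1: 'j' -> MATCH
  pos 2: 'i' -> no
  pos 3: 'b' -> no
  pos 4: 'g' -> no
  pos 5: 'h' -> MATCH
  pos 6: 'b' -> no
  pos 7: 'j' -> MATCH
Total matches: 3

3


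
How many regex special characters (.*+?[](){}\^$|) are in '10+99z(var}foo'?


Regex special characters are: . * + ? [ ] ( ) { } \ ^ $ |
Scanning '10+99z(var}foo':
  pos 2: '+' -> SPECIAL
  pos 6: '(' -> SPECIAL
  pos 10: '}' -> SPECIAL
Special chars found: ['+', '(', '}']
Total: 3

3


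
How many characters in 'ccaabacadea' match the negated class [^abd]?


Negated class [^abd] matches any char NOT in {a, b, d}
Scanning 'ccaabacadea':
  pos 0: 'c' -> MATCH
  pos 1: 'c' -> MATCH
  pos 2: 'a' -> no (excluded)
  pos 3: 'a' -> no (excluded)
  pos 4: 'b' -> no (excluded)
  pos 5: 'a' -> no (excluded)
  pos 6: 'c' -> MATCH
  pos 7: 'a' -> no (excluded)
  pos 8: 'd' -> no (excluded)
  pos 9: 'e' -> MATCH
  pos 10: 'a' -> no (excluded)
Total matches: 4

4


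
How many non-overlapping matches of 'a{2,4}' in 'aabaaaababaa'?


Pattern 'a{2,4}' matches between 2 and 4 consecutive a's (greedy).
String: 'aabaaaababaa'
Finding runs of a's and applying greedy matching:
  Run at pos 0: 'aa' (length 2)
  Run at pos 3: 'aaaa' (length 4)
  Run at pos 8: 'a' (length 1)
  Run at pos 10: 'aa' (length 2)
Matches: ['aa', 'aaaa', 'aa']
Count: 3

3


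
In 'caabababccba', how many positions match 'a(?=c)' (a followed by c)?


Lookahead 'a(?=c)' matches 'a' only when followed by 'c'.
String: 'caabababccba'
Checking each position where char is 'a':
  pos 1: 'a' -> no (next='a')
  pos 2: 'a' -> no (next='b')
  pos 4: 'a' -> no (next='b')
  pos 6: 'a' -> no (next='b')
Matching positions: []
Count: 0

0


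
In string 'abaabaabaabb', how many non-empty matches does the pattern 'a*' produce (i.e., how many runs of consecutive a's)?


Pattern 'a*' matches zero or more a's. We want non-empty runs of consecutive a's.
String: 'abaabaabaabb'
Walking through the string to find runs of a's:
  Run 1: positions 0-0 -> 'a'
  Run 2: positions 2-3 -> 'aa'
  Run 3: positions 5-6 -> 'aa'
  Run 4: positions 8-9 -> 'aa'
Non-empty runs found: ['a', 'aa', 'aa', 'aa']
Count: 4

4


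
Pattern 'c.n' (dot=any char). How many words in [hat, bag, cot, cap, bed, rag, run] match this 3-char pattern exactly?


Pattern 'c.n' means: starts with 'c', any single char, ends with 'n'.
Checking each word (must be exactly 3 chars):
  'hat' (len=3): no
  'bag' (len=3): no
  'cot' (len=3): no
  'cap' (len=3): no
  'bed' (len=3): no
  'rag' (len=3): no
  'run' (len=3): no
Matching words: []
Total: 0

0


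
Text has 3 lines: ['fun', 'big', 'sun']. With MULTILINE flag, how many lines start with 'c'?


With MULTILINE flag, ^ matches the start of each line.
Lines: ['fun', 'big', 'sun']
Checking which lines start with 'c':
  Line 1: 'fun' -> no
  Line 2: 'big' -> no
  Line 3: 'sun' -> no
Matching lines: []
Count: 0

0


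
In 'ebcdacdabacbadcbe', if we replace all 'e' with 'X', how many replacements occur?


re.sub('e', 'X', text) replaces every occurrence of 'e' with 'X'.
Text: 'ebcdacdabacbadcbe'
Scanning for 'e':
  pos 0: 'e' -> replacement #1
  pos 16: 'e' -> replacement #2
Total replacements: 2

2


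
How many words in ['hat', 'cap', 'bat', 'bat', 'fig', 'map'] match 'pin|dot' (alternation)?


Alternation 'pin|dot' matches either 'pin' or 'dot'.
Checking each word:
  'hat' -> no
  'cap' -> no
  'bat' -> no
  'bat' -> no
  'fig' -> no
  'map' -> no
Matches: []
Count: 0

0


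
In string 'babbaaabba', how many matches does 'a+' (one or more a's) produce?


Pattern 'a+' matches one or more consecutive a's.
String: 'babbaaabba'
Scanning for runs of a:
  Match 1: 'a' (length 1)
  Match 2: 'aaa' (length 3)
  Match 3: 'a' (length 1)
Total matches: 3

3


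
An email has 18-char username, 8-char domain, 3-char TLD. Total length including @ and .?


An email address has format: username@domain.tld
Username length: 18
'@' character: 1
Domain length: 8
'.' character: 1
TLD length: 3
Total = 18 + 1 + 8 + 1 + 3 = 31

31


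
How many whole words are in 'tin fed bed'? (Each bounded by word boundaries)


Word boundaries (\b) mark the start/end of each word.
Text: 'tin fed bed'
Splitting by whitespace:
  Word 1: 'tin'
  Word 2: 'fed'
  Word 3: 'bed'
Total whole words: 3

3


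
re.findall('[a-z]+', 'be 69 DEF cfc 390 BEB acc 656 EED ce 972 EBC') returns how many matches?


Pattern '[a-z]+' finds one or more lowercase letters.
Text: 'be 69 DEF cfc 390 BEB acc 656 EED ce 972 EBC'
Scanning for matches:
  Match 1: 'be'
  Match 2: 'cfc'
  Match 3: 'acc'
  Match 4: 'ce'
Total matches: 4

4


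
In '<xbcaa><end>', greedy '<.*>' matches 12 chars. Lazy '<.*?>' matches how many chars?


Greedy '<.*>' tries to match as MUCH as possible.
Lazy '<.*?>' tries to match as LITTLE as possible.

String: '<xbcaa><end>'
Greedy '<.*>' starts at first '<' and extends to the LAST '>': '<xbcaa><end>' (12 chars)
Lazy '<.*?>' starts at first '<' and stops at the FIRST '>': '<xbcaa>' (7 chars)

7


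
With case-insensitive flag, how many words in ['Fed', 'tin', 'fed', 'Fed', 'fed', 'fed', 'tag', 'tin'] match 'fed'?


Case-insensitive matching: compare each word's lowercase form to 'fed'.
  'Fed' -> lower='fed' -> MATCH
  'tin' -> lower='tin' -> no
  'fed' -> lower='fed' -> MATCH
  'Fed' -> lower='fed' -> MATCH
  'fed' -> lower='fed' -> MATCH
  'fed' -> lower='fed' -> MATCH
  'tag' -> lower='tag' -> no
  'tin' -> lower='tin' -> no
Matches: ['Fed', 'fed', 'Fed', 'fed', 'fed']
Count: 5

5


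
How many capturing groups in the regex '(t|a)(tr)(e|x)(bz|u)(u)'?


To count capturing groups, count each '(' that starts a group.
Pattern: '(t|a)(tr)(e|x)(bz|u)(u)'
Walking through the pattern:
  Position 0: '(' -> group #1
  Position 5: '(' -> group #2
  Position 9: '(' -> group #3
  Position 14: '(' -> group #4
  Position 20: '(' -> group #5
Total capturing groups: 5

5


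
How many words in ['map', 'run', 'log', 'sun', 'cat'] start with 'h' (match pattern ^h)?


Pattern ^h anchors to start of word. Check which words begin with 'h':
  'map' -> no
  'run' -> no
  'log' -> no
  'sun' -> no
  'cat' -> no
Matching words: []
Count: 0

0


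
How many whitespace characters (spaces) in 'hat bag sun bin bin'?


\s matches whitespace characters (spaces, tabs, etc.).
Text: 'hat bag sun bin bin'
This text has 5 words separated by spaces.
Number of spaces = number of words - 1 = 5 - 1 = 4

4


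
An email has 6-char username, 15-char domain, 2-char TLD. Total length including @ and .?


An email address has format: username@domain.tld
Username length: 6
'@' character: 1
Domain length: 15
'.' character: 1
TLD length: 2
Total = 6 + 1 + 15 + 1 + 2 = 25

25


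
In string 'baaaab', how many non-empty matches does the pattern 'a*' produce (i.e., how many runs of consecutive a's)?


Pattern 'a*' matches zero or more a's. We want non-empty runs of consecutive a's.
String: 'baaaab'
Walking through the string to find runs of a's:
  Run 1: positions 1-4 -> 'aaaa'
Non-empty runs found: ['aaaa']
Count: 1

1


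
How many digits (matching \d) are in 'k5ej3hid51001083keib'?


\d matches any digit 0-9.
Scanning 'k5ej3hid51001083keib':
  pos 1: '5' -> DIGIT
  pos 4: '3' -> DIGIT
  pos 8: '5' -> DIGIT
  pos 9: '1' -> DIGIT
  pos 10: '0' -> DIGIT
  pos 11: '0' -> DIGIT
  pos 12: '1' -> DIGIT
  pos 13: '0' -> DIGIT
  pos 14: '8' -> DIGIT
  pos 15: '3' -> DIGIT
Digits found: ['5', '3', '5', '1', '0', '0', '1', '0', '8', '3']
Total: 10

10


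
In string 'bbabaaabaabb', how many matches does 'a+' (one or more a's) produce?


Pattern 'a+' matches one or more consecutive a's.
String: 'bbabaaabaabb'
Scanning for runs of a:
  Match 1: 'a' (length 1)
  Match 2: 'aaa' (length 3)
  Match 3: 'aa' (length 2)
Total matches: 3

3


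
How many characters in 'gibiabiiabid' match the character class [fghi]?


Character class [fghi] matches any of: {f, g, h, i}
Scanning string 'gibiabiiabid' character by character:
  pos 0: 'g' -> MATCH
  pos 1: 'i' -> MATCH
  pos 2: 'b' -> no
  pos 3: 'i' -> MATCH
  pos 4: 'a' -> no
  pos 5: 'b' -> no
  pos 6: 'i' -> MATCH
  pos 7: 'i' -> MATCH
  pos 8: 'a' -> no
  pos 9: 'b' -> no
  pos 10: 'i' -> MATCH
  pos 11: 'd' -> no
Total matches: 6

6


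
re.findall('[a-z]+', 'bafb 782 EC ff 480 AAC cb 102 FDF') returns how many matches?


Pattern '[a-z]+' finds one or more lowercase letters.
Text: 'bafb 782 EC ff 480 AAC cb 102 FDF'
Scanning for matches:
  Match 1: 'bafb'
  Match 2: 'ff'
  Match 3: 'cb'
Total matches: 3

3


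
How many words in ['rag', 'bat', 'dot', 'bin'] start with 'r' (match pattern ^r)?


Pattern ^r anchors to start of word. Check which words begin with 'r':
  'rag' -> MATCH (starts with 'r')
  'bat' -> no
  'dot' -> no
  'bin' -> no
Matching words: ['rag']
Count: 1

1


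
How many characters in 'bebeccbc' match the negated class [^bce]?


Negated class [^bce] matches any char NOT in {b, c, e}
Scanning 'bebeccbc':
  pos 0: 'b' -> no (excluded)
  pos 1: 'e' -> no (excluded)
  pos 2: 'b' -> no (excluded)
  pos 3: 'e' -> no (excluded)
  pos 4: 'c' -> no (excluded)
  pos 5: 'c' -> no (excluded)
  pos 6: 'b' -> no (excluded)
  pos 7: 'c' -> no (excluded)
Total matches: 0

0


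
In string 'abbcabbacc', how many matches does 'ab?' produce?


Pattern 'ab?' matches 'a' optionally followed by 'b'.
String: 'abbcabbacc'
Scanning left to right for 'a' then checking next char:
  Match 1: 'ab' (a followed by b)
  Match 2: 'ab' (a followed by b)
  Match 3: 'a' (a not followed by b)
Total matches: 3

3


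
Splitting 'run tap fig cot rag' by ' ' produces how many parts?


Splitting by ' ' breaks the string at each occurrence of the separator.
Text: 'run tap fig cot rag'
Parts after split:
  Part 1: 'run'
  Part 2: 'tap'
  Part 3: 'fig'
  Part 4: 'cot'
  Part 5: 'rag'
Total parts: 5

5


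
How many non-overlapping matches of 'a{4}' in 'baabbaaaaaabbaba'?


Pattern 'a{4}' matches exactly 4 consecutive a's (greedy, non-overlapping).
String: 'baabbaaaaaabbaba'
Scanning for runs of a's:
  Run at pos 1: 'aa' (length 2) -> 0 match(es)
  Run at pos 5: 'aaaaaa' (length 6) -> 1 match(es)
  Run at pos 13: 'a' (length 1) -> 0 match(es)
  Run at pos 15: 'a' (length 1) -> 0 match(es)
Matches found: ['aaaa']
Total: 1

1


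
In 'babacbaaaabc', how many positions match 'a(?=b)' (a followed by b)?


Lookahead 'a(?=b)' matches 'a' only when followed by 'b'.
String: 'babacbaaaabc'
Checking each position where char is 'a':
  pos 1: 'a' -> MATCH (next='b')
  pos 3: 'a' -> no (next='c')
  pos 6: 'a' -> no (next='a')
  pos 7: 'a' -> no (next='a')
  pos 8: 'a' -> no (next='a')
  pos 9: 'a' -> MATCH (next='b')
Matching positions: [1, 9]
Count: 2

2


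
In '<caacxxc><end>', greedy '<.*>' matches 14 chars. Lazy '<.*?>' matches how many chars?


Greedy '<.*>' tries to match as MUCH as possible.
Lazy '<.*?>' tries to match as LITTLE as possible.

String: '<caacxxc><end>'
Greedy '<.*>' starts at first '<' and extends to the LAST '>': '<caacxxc><end>' (14 chars)
Lazy '<.*?>' starts at first '<' and stops at the FIRST '>': '<caacxxc>' (9 chars)

9


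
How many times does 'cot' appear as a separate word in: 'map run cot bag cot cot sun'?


Scanning each word for exact match 'cot':
  Word 1: 'map' -> no
  Word 2: 'run' -> no
  Word 3: 'cot' -> MATCH
  Word 4: 'bag' -> no
  Word 5: 'cot' -> MATCH
  Word 6: 'cot' -> MATCH
  Word 7: 'sun' -> no
Total matches: 3

3


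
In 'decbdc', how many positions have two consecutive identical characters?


Looking for consecutive identical characters in 'decbdc':
  pos 0-1: 'd' vs 'e' -> different
  pos 1-2: 'e' vs 'c' -> different
  pos 2-3: 'c' vs 'b' -> different
  pos 3-4: 'b' vs 'd' -> different
  pos 4-5: 'd' vs 'c' -> different
Consecutive identical pairs: []
Count: 0

0


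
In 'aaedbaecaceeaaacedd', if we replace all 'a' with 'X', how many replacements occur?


re.sub('a', 'X', text) replaces every occurrence of 'a' with 'X'.
Text: 'aaedbaecaceeaaacedd'
Scanning for 'a':
  pos 0: 'a' -> replacement #1
  pos 1: 'a' -> replacement #2
  pos 5: 'a' -> replacement #3
  pos 8: 'a' -> replacement #4
  pos 12: 'a' -> replacement #5
  pos 13: 'a' -> replacement #6
  pos 14: 'a' -> replacement #7
Total replacements: 7

7


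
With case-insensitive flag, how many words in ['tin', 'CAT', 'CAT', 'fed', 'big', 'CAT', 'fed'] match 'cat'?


Case-insensitive matching: compare each word's lowercase form to 'cat'.
  'tin' -> lower='tin' -> no
  'CAT' -> lower='cat' -> MATCH
  'CAT' -> lower='cat' -> MATCH
  'fed' -> lower='fed' -> no
  'big' -> lower='big' -> no
  'CAT' -> lower='cat' -> MATCH
  'fed' -> lower='fed' -> no
Matches: ['CAT', 'CAT', 'CAT']
Count: 3

3


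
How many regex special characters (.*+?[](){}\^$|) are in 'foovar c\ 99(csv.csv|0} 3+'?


Regex special characters are: . * + ? [ ] ( ) { } \ ^ $ |
Scanning 'foovar c\ 99(csv.csv|0} 3+':
  pos 8: '\' -> SPECIAL
  pos 12: '(' -> SPECIAL
  pos 16: '.' -> SPECIAL
  pos 20: '|' -> SPECIAL
  pos 22: '}' -> SPECIAL
  pos 25: '+' -> SPECIAL
Special chars found: ['\\', '(', '.', '|', '}', '+']
Total: 6

6


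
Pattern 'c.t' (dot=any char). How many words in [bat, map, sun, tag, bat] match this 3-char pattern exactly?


Pattern 'c.t' means: starts with 'c', any single char, ends with 't'.
Checking each word (must be exactly 3 chars):
  'bat' (len=3): no
  'map' (len=3): no
  'sun' (len=3): no
  'tag' (len=3): no
  'bat' (len=3): no
Matching words: []
Total: 0

0


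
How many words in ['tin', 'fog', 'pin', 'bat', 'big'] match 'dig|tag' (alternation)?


Alternation 'dig|tag' matches either 'dig' or 'tag'.
Checking each word:
  'tin' -> no
  'fog' -> no
  'pin' -> no
  'bat' -> no
  'big' -> no
Matches: []
Count: 0

0


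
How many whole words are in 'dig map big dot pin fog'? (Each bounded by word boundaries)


Word boundaries (\b) mark the start/end of each word.
Text: 'dig map big dot pin fog'
Splitting by whitespace:
  Word 1: 'dig'
  Word 2: 'map'
  Word 3: 'big'
  Word 4: 'dot'
  Word 5: 'pin'
  Word 6: 'fog'
Total whole words: 6

6


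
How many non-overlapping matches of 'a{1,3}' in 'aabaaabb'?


Pattern 'a{1,3}' matches between 1 and 3 consecutive a's (greedy).
String: 'aabaaabb'
Finding runs of a's and applying greedy matching:
  Run at pos 0: 'aa' (length 2)
  Run at pos 3: 'aaa' (length 3)
Matches: ['aa', 'aaa']
Count: 2

2


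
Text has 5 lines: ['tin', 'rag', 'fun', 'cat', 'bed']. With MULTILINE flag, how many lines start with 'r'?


With MULTILINE flag, ^ matches the start of each line.
Lines: ['tin', 'rag', 'fun', 'cat', 'bed']
Checking which lines start with 'r':
  Line 1: 'tin' -> no
  Line 2: 'rag' -> MATCH
  Line 3: 'fun' -> no
  Line 4: 'cat' -> no
  Line 5: 'bed' -> no
Matching lines: ['rag']
Count: 1

1


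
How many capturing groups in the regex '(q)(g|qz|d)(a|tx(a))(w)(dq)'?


To count capturing groups, count each '(' that starts a group.
Pattern: '(q)(g|qz|d)(a|tx(a))(w)(dq)'
Walking through the pattern:
  Position 0: '(' -> group #1
  Position 3: '(' -> group #2
  Position 11: '(' -> group #3
  Position 16: '(' -> group #4
  Position 20: '(' -> group #5
  Position 23: '(' -> group #6
Total capturing groups: 6

6


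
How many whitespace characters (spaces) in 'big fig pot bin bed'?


\s matches whitespace characters (spaces, tabs, etc.).
Text: 'big fig pot bin bed'
This text has 5 words separated by spaces.
Number of spaces = number of words - 1 = 5 - 1 = 4

4


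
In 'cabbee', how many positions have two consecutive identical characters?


Looking for consecutive identical characters in 'cabbee':
  pos 0-1: 'c' vs 'a' -> different
  pos 1-2: 'a' vs 'b' -> different
  pos 2-3: 'b' vs 'b' -> MATCH ('bb')
  pos 3-4: 'b' vs 'e' -> different
  pos 4-5: 'e' vs 'e' -> MATCH ('ee')
Consecutive identical pairs: ['bb', 'ee']
Count: 2

2


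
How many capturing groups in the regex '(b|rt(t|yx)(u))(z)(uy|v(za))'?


To count capturing groups, count each '(' that starts a group.
Pattern: '(b|rt(t|yx)(u))(z)(uy|v(za))'
Walking through the pattern:
  Position 0: '(' -> group #1
  Position 5: '(' -> group #2
  Position 11: '(' -> group #3
  Position 15: '(' -> group #4
  Position 18: '(' -> group #5
  Position 23: '(' -> group #6
Total capturing groups: 6

6
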